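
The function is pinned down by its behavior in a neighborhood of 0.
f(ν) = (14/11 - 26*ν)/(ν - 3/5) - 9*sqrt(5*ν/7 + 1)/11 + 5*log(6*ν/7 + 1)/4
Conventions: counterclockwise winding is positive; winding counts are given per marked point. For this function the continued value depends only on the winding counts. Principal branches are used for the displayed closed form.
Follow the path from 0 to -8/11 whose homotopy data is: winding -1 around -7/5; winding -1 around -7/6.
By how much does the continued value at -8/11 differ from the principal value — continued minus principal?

The rational part is single-valued and drops out of the difference; each branch term changes only by its own monodromy.
(-9/11)*sqrt(1 - ν/(-7/5)): winding -1 is odd, the square root flips sign, contributing -2*(-9/11)*sqrt(1 - (-8/11)/(-7/5)) = -2*(-9/11)*sqrt(37/77) = (18/847)*sqrt(2849).
(5/4)*log(1 - ν/(-7/6)): each positive loop around -7/6 adds 2*pi*i to the log, so winding -1 contributes (5/4)*(-1)*2*pi*i = -(5/2)*pi*i.
Summing the contributions at ν = -8/11 gives ((18/847)*sqrt(2849)) - ((5/2)*pi)*i.

Continued minus principal equals ((18/847)*sqrt(2849)) - ((5/2)*pi)*i.


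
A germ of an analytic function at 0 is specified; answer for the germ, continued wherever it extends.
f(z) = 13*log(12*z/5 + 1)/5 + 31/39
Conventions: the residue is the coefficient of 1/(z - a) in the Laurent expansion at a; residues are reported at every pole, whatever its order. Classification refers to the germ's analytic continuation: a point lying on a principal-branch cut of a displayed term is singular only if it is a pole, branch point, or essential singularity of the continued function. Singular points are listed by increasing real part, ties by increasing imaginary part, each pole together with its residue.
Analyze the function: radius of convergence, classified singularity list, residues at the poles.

Branch term (13/5)*log(1 - z/(-5/12)): its argument vanishes at z = -5/12, a logarithmic branch point, modulus 5/12.
The radius of convergence is the smallest modulus among the singular points: 5/12.

Radius of convergence at 0: 5/12.
At -5/12: a logarithmic branch point.


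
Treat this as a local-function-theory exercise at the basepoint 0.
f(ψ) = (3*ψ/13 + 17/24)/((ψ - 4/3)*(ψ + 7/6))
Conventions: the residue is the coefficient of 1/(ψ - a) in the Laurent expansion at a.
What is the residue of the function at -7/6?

At the order-1 pole -7/6 set g(ψ) = (ψ - (-7/6))*f(ψ) = (3*ψ/13 + 17/24)/(ψ - 4/3).
Simple pole: residue = g(a) at a = -7/6, which is -137/780.

The residue is -137/780.


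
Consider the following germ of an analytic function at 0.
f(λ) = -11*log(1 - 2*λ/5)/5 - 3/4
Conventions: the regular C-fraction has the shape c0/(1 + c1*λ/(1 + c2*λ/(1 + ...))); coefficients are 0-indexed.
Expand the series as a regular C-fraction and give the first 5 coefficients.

Taylor coefficients (expand at 0): a_0 = -3/4, a_1 = 22/25, a_2 = 22/125, a_3 = 88/1875, a_4 = 44/3125.
c0 = a_0 = -3/4. Peel one level at a time: if S = 1 + c*λ/S' with S'(0) = 1, then c is the λ-coefficient of S and S' = c*λ/(S - 1).
S_1 = c0/f = 1 + (88/75)*λ + (9064/5625)*λ^2 + ...; c1 = 88/75.
S_2 = c1*λ/(S_1 - 1) = 1 + (-103/75)*λ + (-1/75)*λ^2 + ...; c2 = -103/75.
S_3 = c2*λ/(S_2 - 1) = 1 + (-1/103)*λ + (-98/53045)*λ^2 + ...; c3 = -1/103.
S_4 = c3*λ/(S_3 - 1) = 1 + (-98/515)*λ + ...; c4 = -98/515.

The regular C-fraction coefficients are [-3/4, 88/75, -103/75, -1/103, -98/515].


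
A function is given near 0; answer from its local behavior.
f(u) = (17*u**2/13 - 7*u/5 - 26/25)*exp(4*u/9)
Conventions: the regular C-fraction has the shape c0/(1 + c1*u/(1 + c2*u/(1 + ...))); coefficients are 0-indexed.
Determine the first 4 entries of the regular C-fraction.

Taylor coefficients (expand at 0): a_0 = -26/25, a_1 = -419/225, a_2 = 15341/26325, a_3 = 304004/710775.
c0 = a_0 = -26/25. Peel one level at a time: if S = 1 + c*u/S' with S'(0) = 1, then c is the u-coefficient of S and S' = c*u/(S - 1).
S_1 = c0/f = 1 + (-419/234)*u + (206243/54756)*u^2 + ...; c1 = -419/234.
S_2 = c1*u/(S_1 - 1) = 1 + (206243/98046)*u + (2361948631/7209763587)*u^2 + ...; c2 = 206243/98046.
S_3 = c2*u/(S_2 - 1) = 1 + (-4723897262/30331951767)*u + ...; c3 = -4723897262/30331951767.

The regular C-fraction coefficients are [-26/25, -419/234, 206243/98046, -4723897262/30331951767].


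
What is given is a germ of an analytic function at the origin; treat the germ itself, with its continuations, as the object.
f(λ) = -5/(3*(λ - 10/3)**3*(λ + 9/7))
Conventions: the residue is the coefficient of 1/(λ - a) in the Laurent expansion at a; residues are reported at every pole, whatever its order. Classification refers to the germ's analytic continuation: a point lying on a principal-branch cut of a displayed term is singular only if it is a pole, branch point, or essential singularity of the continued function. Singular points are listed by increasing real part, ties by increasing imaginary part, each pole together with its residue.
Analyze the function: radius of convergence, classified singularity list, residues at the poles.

Radius of convergence at 0: 9/7.
At -9/7: a pole of order 1; residue 15435/912673.
At 10/3: a pole of order 3; residue -15435/912673.

Denominator factor (λ - 10/3)^3: pole of order 3 at 10/3, modulus 10/3.
Denominator factor (λ + 9/7): pole of order 1 at -9/7, modulus 9/7.
The radius of convergence is the smallest modulus among the singular points: 9/7.
At the order-1 pole -9/7 set g(λ) = (λ - (-9/7))*f(λ) = -5/(3*(λ - 10/3)**3).
Simple pole: residue = g(a) at a = -9/7, which is 15435/912673.
At the order-3 pole 10/3 set g(λ) = (λ - (10/3))^3*f(λ) = -5/(3*(λ + 9/7)).
Order-3 pole: residue = g''(a)/2; g''(10/3) = -30870/912673, so the residue is -15435/912673.
List the singular points by increasing real part (a conjugate pair: the negative imaginary part first).


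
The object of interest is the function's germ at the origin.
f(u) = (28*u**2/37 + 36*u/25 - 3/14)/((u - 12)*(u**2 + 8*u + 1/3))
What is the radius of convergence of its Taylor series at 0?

Denominator factor (u**2 + 8*u + 1/3): discriminant 188/3, real irrational roots -4 + (1/3)*sqrt(141) and -4 - (1/3)*sqrt(141); poles of order 1, moduli 4 - (1/3)*sqrt(141) and 4 + (1/3)*sqrt(141).
Denominator factor (u - 12): pole of order 1 at 12, modulus 12.
The radius of convergence is the smallest modulus among the singular points: 4 - (1/3)*sqrt(141).

The radius of convergence is 4 - (1/3)*sqrt(141).


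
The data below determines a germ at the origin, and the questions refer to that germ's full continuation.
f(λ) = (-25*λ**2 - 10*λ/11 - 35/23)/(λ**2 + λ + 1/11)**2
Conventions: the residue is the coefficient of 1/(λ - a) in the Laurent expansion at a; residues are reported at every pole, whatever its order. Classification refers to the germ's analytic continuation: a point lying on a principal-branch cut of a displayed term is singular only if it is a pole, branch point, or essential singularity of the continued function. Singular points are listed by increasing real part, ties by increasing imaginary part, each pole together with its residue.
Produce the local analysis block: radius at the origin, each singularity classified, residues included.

Radius of convergence at 0: 1/2 - (1/22)*sqrt(77).
At -1/2 - (1/22)*sqrt(77): a pole of order 2; residue -(1690/1127)*sqrt(77).
At -1/2 + (1/22)*sqrt(77): a pole of order 2; residue (1690/1127)*sqrt(77).

Denominator factor (λ**2 + λ + 1/11)^2: discriminant 7/11, real irrational roots -1/2 + (1/22)*sqrt(77) and -1/2 - (1/22)*sqrt(77); poles of order 2, moduli 1/2 - (1/22)*sqrt(77) and 1/2 + (1/22)*sqrt(77).
The radius of convergence is the smallest modulus among the singular points: 1/2 - (1/22)*sqrt(77).
The factor λ**2 + λ + 1/11 splits as (λ - a)(λ - a') with a = -1/2 - (1/22)*sqrt(77), a' = -1/2 + (1/22)*sqrt(77). At the order-2 pole a set g(λ) = (λ - a)^2*f(λ) = [-25*λ**2 - 10*λ/11 - 35/23] / (λ - a')^2.
Order-2 pole: residue = g'(a); g'(-1/2 - (1/22)*sqrt(77)) = -(1690/1127)*sqrt(77), so the residue is -(1690/1127)*sqrt(77).
The factor λ**2 + λ + 1/11 splits as (λ - a)(λ - a') with a = -1/2 + (1/22)*sqrt(77), a' = -1/2 - (1/22)*sqrt(77). At the order-2 pole a set g(λ) = (λ - a)^2*f(λ) = [-25*λ**2 - 10*λ/11 - 35/23] / (λ - a')^2.
Order-2 pole: residue = g'(a); g'(-1/2 + (1/22)*sqrt(77)) = (1690/1127)*sqrt(77), so the residue is (1690/1127)*sqrt(77).
List the singular points by increasing real part (a conjugate pair: the negative imaginary part first).


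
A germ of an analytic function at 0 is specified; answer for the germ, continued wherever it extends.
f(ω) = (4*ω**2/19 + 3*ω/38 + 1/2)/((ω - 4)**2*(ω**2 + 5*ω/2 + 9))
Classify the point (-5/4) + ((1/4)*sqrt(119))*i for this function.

The denominator factor ω**2 + 5*ω/2 + 9 vanishes at (-5/4) + ((1/4)*sqrt(119))*i and appears to the power 1; the numerator there equals (-127/152) - ((17/152)*sqrt(119))*i, nonzero, and no other factor vanishes.
Hence a pole whose order is the multiplicity, 1.

The point is a pole of order 1.


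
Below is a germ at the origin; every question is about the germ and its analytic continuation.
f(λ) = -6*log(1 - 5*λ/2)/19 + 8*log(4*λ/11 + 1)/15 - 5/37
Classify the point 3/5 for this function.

The point is a regular point.

There is no denominator, hence no pole anywhere.
Branch term log(1 - λ/(-11/4)): argument at 3/5 is 67/55, nonzero, so 3/5 is not its branch point (a point on a principal cut is still regular for the continued germ).
Branch term log(1 - λ/(2/5)): argument at 3/5 is -1/2, nonzero, so 3/5 is not its branch point (a point on a principal cut is still regular for the continued germ).
So the germ continues analytically to 3/5.


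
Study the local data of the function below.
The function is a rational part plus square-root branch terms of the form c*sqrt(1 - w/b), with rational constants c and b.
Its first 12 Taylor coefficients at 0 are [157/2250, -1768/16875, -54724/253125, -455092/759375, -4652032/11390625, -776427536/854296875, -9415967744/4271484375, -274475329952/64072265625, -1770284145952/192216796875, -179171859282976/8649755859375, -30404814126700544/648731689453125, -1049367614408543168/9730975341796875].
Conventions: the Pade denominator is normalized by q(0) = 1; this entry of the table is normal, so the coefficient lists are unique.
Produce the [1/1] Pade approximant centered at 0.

The Pade approximant has numerator coefficients [157/2250, -1236943/4972500]; denominator coefficients [1, -13681/6630].

Taylor coefficients needed (read off): a_0 = 157/2250, a_1 = -1768/16875, a_2 = -54724/253125.
Write the denominator as Q(w) = 1 + q1*w. Requiring Q*f - P = O(w^3) with deg P <= 1 kills the coefficients of w^2..w^2 in Q*f:
  w^2: a_2 + q1*a_1 = 0, i.e. -54724/253125 + (-1768/16875)*q1 = 0.
Solving this linear system: q1 = -13681/6630.
The numerator is Q*f truncated at degree 1: P0 = a_0 = 157/2250; P1 = a_1 + q1*a_0 = -1236943/4972500.


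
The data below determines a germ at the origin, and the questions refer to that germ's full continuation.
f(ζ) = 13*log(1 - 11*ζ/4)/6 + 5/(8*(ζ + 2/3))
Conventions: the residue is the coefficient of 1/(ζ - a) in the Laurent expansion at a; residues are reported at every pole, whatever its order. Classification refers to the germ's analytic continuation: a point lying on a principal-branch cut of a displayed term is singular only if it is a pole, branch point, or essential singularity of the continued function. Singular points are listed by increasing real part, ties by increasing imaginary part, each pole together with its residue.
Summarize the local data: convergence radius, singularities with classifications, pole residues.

Radius of convergence at 0: 4/11.
At -2/3: a pole of order 1; residue 5/8.
At 4/11: a logarithmic branch point.

Denominator factor (ζ + 2/3): pole of order 1 at -2/3, modulus 2/3.
Branch term (13/6)*log(1 - ζ/(4/11)): its argument vanishes at ζ = 4/11, a logarithmic branch point, modulus 4/11.
The radius of convergence is the smallest modulus among the singular points: 4/11.
The branch term is analytic at -2/3 and contributes nothing to the residue; only the rational part matters.
At the order-1 pole -2/3 set g(ζ) = (ζ - (-2/3))*(rational part) = 5/8.
Simple pole: residue = g(a) at a = -2/3, which is 5/8.
List the singular points by increasing real part (a conjugate pair: the negative imaginary part first).


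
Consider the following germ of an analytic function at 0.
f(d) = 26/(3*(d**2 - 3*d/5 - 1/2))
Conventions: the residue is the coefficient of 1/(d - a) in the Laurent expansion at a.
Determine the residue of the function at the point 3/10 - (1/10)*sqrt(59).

The factor d**2 - 3*d/5 - 1/2 splits as (d - a)(d - a') with a = 3/10 - (1/10)*sqrt(59), a' = 3/10 + (1/10)*sqrt(59). At the order-1 pole a set g(d) = (d - a)*f(d) = [26/3] / (d - a').
Simple pole: residue = g(a) at a = 3/10 - (1/10)*sqrt(59), which is -(130/177)*sqrt(59).

The residue is -(130/177)*sqrt(59).


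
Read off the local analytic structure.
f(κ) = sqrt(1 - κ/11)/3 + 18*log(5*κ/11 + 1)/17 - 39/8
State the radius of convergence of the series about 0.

The radius of convergence is 11/5.

Branch term (1/3)*sqrt(1 - κ/(11)): its argument vanishes at κ = 11, a square-root branch point, modulus 11.
Branch term (18/17)*log(1 - κ/(-11/5)): its argument vanishes at κ = -11/5, a logarithmic branch point, modulus 11/5.
The radius of convergence is the smallest modulus among the singular points: 11/5.


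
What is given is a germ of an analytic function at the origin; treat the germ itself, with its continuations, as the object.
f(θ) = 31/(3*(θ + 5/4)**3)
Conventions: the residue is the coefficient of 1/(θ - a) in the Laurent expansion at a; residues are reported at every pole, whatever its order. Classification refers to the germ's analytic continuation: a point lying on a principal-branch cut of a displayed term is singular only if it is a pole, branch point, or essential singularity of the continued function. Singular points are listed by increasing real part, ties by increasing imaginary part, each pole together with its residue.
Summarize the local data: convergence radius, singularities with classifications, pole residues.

Radius of convergence at 0: 5/4.
At -5/4: a pole of order 3; residue 0.

Denominator factor (θ + 5/4)^3: pole of order 3 at -5/4, modulus 5/4.
The radius of convergence is the smallest modulus among the singular points: 5/4.
At the order-3 pole -5/4 set g(θ) = (θ - (-5/4))^3*f(θ) = 31/3.
Order-3 pole: residue = g''(a)/2; g''(-5/4) = 0, so the residue is 0.


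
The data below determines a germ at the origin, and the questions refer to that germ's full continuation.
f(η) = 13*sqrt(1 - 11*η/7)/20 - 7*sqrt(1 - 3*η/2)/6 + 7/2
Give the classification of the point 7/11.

The term (13/20)*sqrt(1 - η/(7/11)) has argument 1 - 7/11/(7/11) = 0 at 7/11: a square-root (algebraic, two-sheeted) branch point; the remaining terms are analytic or single-valued there.

The point is an algebraic (square-root) branch point.


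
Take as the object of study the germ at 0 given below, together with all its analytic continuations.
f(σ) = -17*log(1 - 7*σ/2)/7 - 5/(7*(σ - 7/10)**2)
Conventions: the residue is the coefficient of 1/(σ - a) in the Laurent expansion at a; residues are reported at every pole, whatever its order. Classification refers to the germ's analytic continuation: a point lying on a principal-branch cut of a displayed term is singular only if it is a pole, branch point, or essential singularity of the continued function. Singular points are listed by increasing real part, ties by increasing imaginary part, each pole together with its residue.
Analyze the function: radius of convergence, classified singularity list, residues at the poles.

Denominator factor (σ - 7/10)^2: pole of order 2 at 7/10, modulus 7/10.
Branch term (-17/7)*log(1 - σ/(2/7)): its argument vanishes at σ = 2/7, a logarithmic branch point, modulus 2/7.
The radius of convergence is the smallest modulus among the singular points: 2/7.
The branch term is analytic at 7/10 and contributes nothing to the residue; only the rational part matters.
At the order-2 pole 7/10 set g(σ) = (σ - (7/10))^2*(rational part) = -5/7.
Order-2 pole: residue = g'(a); g'(7/10) = 0, so the residue is 0.
List the singular points by increasing real part (a conjugate pair: the negative imaginary part first).

Radius of convergence at 0: 2/7.
At 2/7: a logarithmic branch point.
At 7/10: a pole of order 2; residue 0.


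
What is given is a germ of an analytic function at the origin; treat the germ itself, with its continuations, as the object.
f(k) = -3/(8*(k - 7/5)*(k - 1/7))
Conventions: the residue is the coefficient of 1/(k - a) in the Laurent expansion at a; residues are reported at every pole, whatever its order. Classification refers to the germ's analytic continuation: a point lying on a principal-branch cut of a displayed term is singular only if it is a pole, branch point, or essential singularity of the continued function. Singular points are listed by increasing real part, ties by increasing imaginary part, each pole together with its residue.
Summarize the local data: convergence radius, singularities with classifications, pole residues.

Radius of convergence at 0: 1/7.
At 1/7: a pole of order 1; residue 105/352.
At 7/5: a pole of order 1; residue -105/352.

Denominator factor (k - 1/7): pole of order 1 at 1/7, modulus 1/7.
Denominator factor (k - 7/5): pole of order 1 at 7/5, modulus 7/5.
The radius of convergence is the smallest modulus among the singular points: 1/7.
At the order-1 pole 1/7 set g(k) = (k - (1/7))*f(k) = -3/(8*(k - 7/5)).
Simple pole: residue = g(a) at a = 1/7, which is 105/352.
At the order-1 pole 7/5 set g(k) = (k - (7/5))*f(k) = -3/(8*(k - 1/7)).
Simple pole: residue = g(a) at a = 7/5, which is -105/352.
List the singular points by increasing real part (a conjugate pair: the negative imaginary part first).


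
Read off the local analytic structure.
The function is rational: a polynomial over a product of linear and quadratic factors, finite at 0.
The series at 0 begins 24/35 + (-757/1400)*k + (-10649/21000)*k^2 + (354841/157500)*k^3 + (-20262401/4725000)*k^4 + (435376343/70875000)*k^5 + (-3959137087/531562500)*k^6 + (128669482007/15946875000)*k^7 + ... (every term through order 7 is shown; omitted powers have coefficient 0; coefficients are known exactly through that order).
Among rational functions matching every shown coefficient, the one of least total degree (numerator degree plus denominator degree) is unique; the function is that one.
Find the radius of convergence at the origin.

No rational of total degree below 4 reproduces all 8 coefficients; solving the [1/3] Pade equations on them gives f(k) = (19*k/16 + 4/7)/((k + 5/6)*(k**2 + 5*k/3 + 1)), whose expansion matches every shown term.
Denominator factor (k + 5/6): pole of order 1 at -5/6, modulus 5/6.
Denominator factor (k**2 + 5*k/3 + 1): discriminant -11/9, complex-conjugate roots (-5/6) + ((1/6)*sqrt(11))*i and (-5/6) - ((1/6)*sqrt(11))*i; poles of order 1, moduli 1 and 1.
The radius of convergence is the smallest modulus among the singular points: 5/6.

The radius of convergence is 5/6.


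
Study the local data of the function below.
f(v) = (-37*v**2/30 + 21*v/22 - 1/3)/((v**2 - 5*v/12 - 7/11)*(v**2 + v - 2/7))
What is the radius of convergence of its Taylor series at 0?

The radius of convergence is -1/2 + (1/14)*sqrt(105).

Denominator factor (v**2 + v - 2/7): discriminant 15/7, real irrational roots -1/2 + (1/14)*sqrt(105) and -1/2 - (1/14)*sqrt(105); poles of order 1, moduli -1/2 + (1/14)*sqrt(105) and 1/2 + (1/14)*sqrt(105).
Denominator factor (v**2 - 5*v/12 - 7/11): discriminant 4307/1584, real irrational roots 5/24 + (1/264)*sqrt(47377) and 5/24 - (1/264)*sqrt(47377); poles of order 1, moduli 5/24 + (1/264)*sqrt(47377) and -5/24 + (1/264)*sqrt(47377).
The radius of convergence is the smallest modulus among the singular points: -1/2 + (1/14)*sqrt(105).


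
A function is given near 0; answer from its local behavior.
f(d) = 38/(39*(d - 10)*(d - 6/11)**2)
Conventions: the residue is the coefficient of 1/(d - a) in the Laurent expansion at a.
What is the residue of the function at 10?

At the order-1 pole 10 set g(d) = (d - (10))*f(d) = 38/(39*(d - 6/11)**2).
Simple pole: residue = g(a) at a = 10, which is 2299/210912.

The residue is 2299/210912.


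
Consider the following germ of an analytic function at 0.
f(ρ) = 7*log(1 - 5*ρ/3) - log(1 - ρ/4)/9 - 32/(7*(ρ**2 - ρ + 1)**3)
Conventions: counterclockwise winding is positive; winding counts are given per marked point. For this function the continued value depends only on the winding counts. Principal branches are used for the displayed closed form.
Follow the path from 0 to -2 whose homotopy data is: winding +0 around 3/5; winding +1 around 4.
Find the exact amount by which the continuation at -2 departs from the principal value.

Continued minus principal equals -(2/9)*pi*i.

The rational part is single-valued and drops out of the difference; each branch term changes only by its own monodromy.
(7)*log(1 - ρ/(3/5)): winding 0 around 3/5, so this term returns to its principal value, contribution 0.
(-1/9)*log(1 - ρ/(4)): each positive loop around 4 adds 2*pi*i to the log, so winding +1 contributes (-1/9)*(1)*2*pi*i = -(2/9)*pi*i.
Summing the contributions at ρ = -2 gives -(2/9)*pi*i.


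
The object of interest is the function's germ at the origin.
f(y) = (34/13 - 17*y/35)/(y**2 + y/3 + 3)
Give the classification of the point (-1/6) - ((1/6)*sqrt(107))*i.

The point is a pole of order 1.

The denominator factor y**2 + y/3 + 3 vanishes at (-1/6) - ((1/6)*sqrt(107))*i and appears to the power 1; the numerator there equals (7361/2730) + ((17/210)*sqrt(107))*i, nonzero, and no other factor vanishes.
Hence a pole whose order is the multiplicity, 1.


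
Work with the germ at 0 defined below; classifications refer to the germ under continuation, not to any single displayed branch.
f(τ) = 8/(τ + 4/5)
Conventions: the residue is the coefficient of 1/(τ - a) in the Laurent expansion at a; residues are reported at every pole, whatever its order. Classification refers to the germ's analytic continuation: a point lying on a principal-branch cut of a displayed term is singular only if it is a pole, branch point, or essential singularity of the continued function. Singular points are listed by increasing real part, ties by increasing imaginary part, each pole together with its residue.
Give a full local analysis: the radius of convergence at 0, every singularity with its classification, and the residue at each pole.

Radius of convergence at 0: 4/5.
At -4/5: a pole of order 1; residue 8.

Denominator factor (τ + 4/5): pole of order 1 at -4/5, modulus 4/5.
The radius of convergence is the smallest modulus among the singular points: 4/5.
At the order-1 pole -4/5 set g(τ) = (τ - (-4/5))*f(τ) = 8.
Simple pole: residue = g(a) at a = -4/5, which is 8.


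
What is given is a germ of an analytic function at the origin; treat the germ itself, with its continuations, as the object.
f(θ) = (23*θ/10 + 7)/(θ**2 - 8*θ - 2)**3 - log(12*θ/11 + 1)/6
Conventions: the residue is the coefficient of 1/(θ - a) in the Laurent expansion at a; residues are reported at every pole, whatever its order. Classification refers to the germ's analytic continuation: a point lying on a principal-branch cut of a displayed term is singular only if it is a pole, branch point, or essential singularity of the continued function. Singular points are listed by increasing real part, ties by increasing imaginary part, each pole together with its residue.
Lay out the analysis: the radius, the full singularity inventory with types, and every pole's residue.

Denominator factor (θ**2 - 8*θ - 2)^3: discriminant 72, real irrational roots 4 + (3)*sqrt(2) and 4 - (3)*sqrt(2); poles of order 3, moduli 4 + (3)*sqrt(2) and -4 + (3)*sqrt(2).
Branch term (-1/6)*log(1 - θ/(-11/12)): its argument vanishes at θ = -11/12, a logarithmic branch point, modulus 11/12.
The radius of convergence is the smallest modulus among the singular points: -4 + (3)*sqrt(2).
The branch term is analytic at 4 - (3)*sqrt(2) and contributes nothing to the residue; only the rational part matters.
The factor θ**2 - 8*θ - 2 splits as (θ - a)(θ - a') with a = 4 - (3)*sqrt(2), a' = 4 + (3)*sqrt(2). At the order-3 pole a set g(θ) = (θ - a)^3*(rational part) = [23*θ/10 + 7] / (θ - a')^3.
Order-3 pole: residue = g''(a)/2; g''(4 - (3)*sqrt(2)) = -(1/320)*sqrt(2), so the residue is -(1/640)*sqrt(2).
The branch term is analytic at 4 + (3)*sqrt(2) and contributes nothing to the residue; only the rational part matters.
The factor θ**2 - 8*θ - 2 splits as (θ - a)(θ - a') with a = 4 + (3)*sqrt(2), a' = 4 - (3)*sqrt(2). At the order-3 pole a set g(θ) = (θ - a)^3*(rational part) = [23*θ/10 + 7] / (θ - a')^3.
Order-3 pole: residue = g''(a)/2; g''(4 + (3)*sqrt(2)) = (1/320)*sqrt(2), so the residue is (1/640)*sqrt(2).
List the singular points by increasing real part (a conjugate pair: the negative imaginary part first).

Radius of convergence at 0: -4 + (3)*sqrt(2).
At -11/12: a logarithmic branch point.
At 4 - (3)*sqrt(2): a pole of order 3; residue -(1/640)*sqrt(2).
At 4 + (3)*sqrt(2): a pole of order 3; residue (1/640)*sqrt(2).


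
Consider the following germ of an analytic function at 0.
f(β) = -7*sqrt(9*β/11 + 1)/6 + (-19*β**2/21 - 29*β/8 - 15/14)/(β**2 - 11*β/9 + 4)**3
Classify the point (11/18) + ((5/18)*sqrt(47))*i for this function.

The denominator factor β**2 - 11*β/9 + 4 vanishes at (11/18) + ((5/18)*sqrt(47))*i and appears to the power 3; the numerator there equals (-9347/27216) - ((35765/27216)*sqrt(47))*i, nonzero, and no other factor vanishes.
The branch terms are analytic at this point.
Hence a pole whose order is the multiplicity, 3.

The point is a pole of order 3.


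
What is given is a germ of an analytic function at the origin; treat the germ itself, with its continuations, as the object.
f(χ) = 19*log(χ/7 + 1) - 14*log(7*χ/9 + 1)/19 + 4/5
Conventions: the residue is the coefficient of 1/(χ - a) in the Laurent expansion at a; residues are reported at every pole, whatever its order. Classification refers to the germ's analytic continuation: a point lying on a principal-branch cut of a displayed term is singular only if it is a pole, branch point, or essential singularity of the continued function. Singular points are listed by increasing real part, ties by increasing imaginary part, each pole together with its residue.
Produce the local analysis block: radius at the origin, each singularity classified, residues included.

Radius of convergence at 0: 9/7.
At -7: a logarithmic branch point.
At -9/7: a logarithmic branch point.

Branch term (-14/19)*log(1 - χ/(-9/7)): its argument vanishes at χ = -9/7, a logarithmic branch point, modulus 9/7.
Branch term (19)*log(1 - χ/(-7)): its argument vanishes at χ = -7, a logarithmic branch point, modulus 7.
The radius of convergence is the smallest modulus among the singular points: 9/7.
List the singular points by increasing real part (a conjugate pair: the negative imaginary part first).


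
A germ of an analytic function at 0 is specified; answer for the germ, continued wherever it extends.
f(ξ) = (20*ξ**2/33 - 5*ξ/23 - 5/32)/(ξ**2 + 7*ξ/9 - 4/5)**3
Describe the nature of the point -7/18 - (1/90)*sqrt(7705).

The point is a pole of order 3.

The denominator factor ξ**2 + 7*ξ/9 - 4/5 vanishes at -7/18 - (1/90)*sqrt(7705) and appears to the power 3; the numerator there equals 1173421/1967328 + (941/122958)*sqrt(7705), nonzero, and no other factor vanishes.
Hence a pole whose order is the multiplicity, 3.


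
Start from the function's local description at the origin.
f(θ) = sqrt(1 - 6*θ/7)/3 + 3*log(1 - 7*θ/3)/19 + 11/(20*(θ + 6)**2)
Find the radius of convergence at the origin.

The radius of convergence is 3/7.

Denominator factor (θ + 6)^2: pole of order 2 at -6, modulus 6.
Branch term (1/3)*sqrt(1 - θ/(7/6)): its argument vanishes at θ = 7/6, a square-root branch point, modulus 7/6.
Branch term (3/19)*log(1 - θ/(3/7)): its argument vanishes at θ = 3/7, a logarithmic branch point, modulus 3/7.
The radius of convergence is the smallest modulus among the singular points: 3/7.


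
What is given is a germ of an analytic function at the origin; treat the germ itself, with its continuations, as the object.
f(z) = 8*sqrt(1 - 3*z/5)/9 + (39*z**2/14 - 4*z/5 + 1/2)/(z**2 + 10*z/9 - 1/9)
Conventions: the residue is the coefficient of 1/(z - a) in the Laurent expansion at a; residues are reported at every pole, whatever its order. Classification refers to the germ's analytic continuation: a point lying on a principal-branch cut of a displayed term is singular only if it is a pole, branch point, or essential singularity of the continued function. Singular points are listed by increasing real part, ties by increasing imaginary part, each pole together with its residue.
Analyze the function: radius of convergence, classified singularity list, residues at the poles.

Denominator factor (z**2 + 10*z/9 - 1/9): discriminant 136/81, real irrational roots -5/9 + (1/9)*sqrt(34) and -5/9 - (1/9)*sqrt(34); poles of order 1, moduli -5/9 + (1/9)*sqrt(34) and 5/9 + (1/9)*sqrt(34).
Branch term (8/9)*sqrt(1 - z/(5/3)): its argument vanishes at z = 5/3, a square-root branch point, modulus 5/3.
The radius of convergence is the smallest modulus among the singular points: -5/9 + (1/9)*sqrt(34).
The branch term is analytic at -5/9 - (1/9)*sqrt(34) and contributes nothing to the residue; only the rational part matters.
The factor z**2 + 10*z/9 - 1/9 splits as (z - a)(z - a') with a = -5/9 - (1/9)*sqrt(34), a' = -5/9 + (1/9)*sqrt(34). At the order-1 pole a set g(z) = (z - a)*(rational part) = [39*z**2/14 - 4*z/5 + 1/2] / (z - a').
Simple pole: residue = g(a) at a = -5/9 - (1/9)*sqrt(34), which is -409/210 - (281/714)*sqrt(34).
The branch term is analytic at -5/9 + (1/9)*sqrt(34) and contributes nothing to the residue; only the rational part matters.
The factor z**2 + 10*z/9 - 1/9 splits as (z - a)(z - a') with a = -5/9 + (1/9)*sqrt(34), a' = -5/9 - (1/9)*sqrt(34). At the order-1 pole a set g(z) = (z - a)*(rational part) = [39*z**2/14 - 4*z/5 + 1/2] / (z - a').
Simple pole: residue = g(a) at a = -5/9 + (1/9)*sqrt(34), which is -409/210 + (281/714)*sqrt(34).
List the singular points by increasing real part (a conjugate pair: the negative imaginary part first).

Radius of convergence at 0: -5/9 + (1/9)*sqrt(34).
At -5/9 - (1/9)*sqrt(34): a pole of order 1; residue -409/210 - (281/714)*sqrt(34).
At -5/9 + (1/9)*sqrt(34): a pole of order 1; residue -409/210 + (281/714)*sqrt(34).
At 5/3: an algebraic (square-root) branch point.


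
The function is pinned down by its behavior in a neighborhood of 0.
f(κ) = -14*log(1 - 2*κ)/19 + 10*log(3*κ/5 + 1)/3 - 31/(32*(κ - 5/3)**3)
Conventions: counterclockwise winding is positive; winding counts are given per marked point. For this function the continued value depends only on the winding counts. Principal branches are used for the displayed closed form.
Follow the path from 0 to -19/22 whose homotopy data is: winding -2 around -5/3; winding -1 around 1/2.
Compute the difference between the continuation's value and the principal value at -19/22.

Continued minus principal equals -(676/57)*pi*i.

The rational part is single-valued and drops out of the difference; each branch term changes only by its own monodromy.
(-14/19)*log(1 - κ/(1/2)): each positive loop around 1/2 adds 2*pi*i to the log, so winding -1 contributes (-14/19)*(-1)*2*pi*i = (28/19)*pi*i.
(10/3)*log(1 - κ/(-5/3)): each positive loop around -5/3 adds 2*pi*i to the log, so winding -2 contributes (10/3)*(-2)*2*pi*i = -(40/3)*pi*i.
Summing the contributions at κ = -19/22 gives -(676/57)*pi*i.


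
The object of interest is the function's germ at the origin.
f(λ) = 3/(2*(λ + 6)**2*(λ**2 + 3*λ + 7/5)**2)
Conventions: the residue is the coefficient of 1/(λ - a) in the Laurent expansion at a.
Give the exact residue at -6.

The residue is 3375/912673.

At the order-2 pole -6 set g(λ) = (λ - (-6))^2*f(λ) = 3/(2*(λ**2 + 3*λ + 7/5)**2).
Order-2 pole: residue = g'(a); g'(-6) = 3375/912673, so the residue is 3375/912673.


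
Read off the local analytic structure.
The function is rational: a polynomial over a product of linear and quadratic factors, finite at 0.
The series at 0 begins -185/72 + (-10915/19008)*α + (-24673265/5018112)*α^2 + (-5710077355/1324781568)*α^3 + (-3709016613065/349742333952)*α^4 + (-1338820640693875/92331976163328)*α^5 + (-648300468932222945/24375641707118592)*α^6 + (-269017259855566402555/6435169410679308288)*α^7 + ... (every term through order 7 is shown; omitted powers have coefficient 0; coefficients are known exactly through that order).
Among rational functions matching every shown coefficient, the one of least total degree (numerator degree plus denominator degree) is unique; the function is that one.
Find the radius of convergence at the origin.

The radius of convergence is -7/22 + (1/11)*sqrt(103).

No rational of total degree below 3 reproduces all 8 coefficients; solving the [0/3] Pade equations on them gives f(α) = 37/(12*(α + 8/5)*(α**2 + 7*α/11 - 3/4)), whose expansion matches every shown term.
Denominator factor (α + 8/5): pole of order 1 at -8/5, modulus 8/5.
Denominator factor (α**2 + 7*α/11 - 3/4): discriminant 412/121, real irrational roots -7/22 + (1/11)*sqrt(103) and -7/22 - (1/11)*sqrt(103); poles of order 1, moduli -7/22 + (1/11)*sqrt(103) and 7/22 + (1/11)*sqrt(103).
The radius of convergence is the smallest modulus among the singular points: -7/22 + (1/11)*sqrt(103).


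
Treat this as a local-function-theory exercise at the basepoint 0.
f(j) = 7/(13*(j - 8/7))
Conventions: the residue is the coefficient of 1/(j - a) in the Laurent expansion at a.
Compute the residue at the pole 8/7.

The residue is 7/13.

At the order-1 pole 8/7 set g(j) = (j - (8/7))*f(j) = 7/13.
Simple pole: residue = g(a) at a = 8/7, which is 7/13.


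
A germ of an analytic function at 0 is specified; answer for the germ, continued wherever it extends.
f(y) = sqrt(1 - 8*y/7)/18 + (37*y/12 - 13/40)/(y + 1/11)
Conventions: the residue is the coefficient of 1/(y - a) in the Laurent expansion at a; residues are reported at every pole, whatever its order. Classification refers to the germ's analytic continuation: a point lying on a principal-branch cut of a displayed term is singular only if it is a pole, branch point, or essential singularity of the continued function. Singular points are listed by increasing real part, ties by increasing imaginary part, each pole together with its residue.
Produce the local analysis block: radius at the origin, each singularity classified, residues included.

Denominator factor (y + 1/11): pole of order 1 at -1/11, modulus 1/11.
Branch term (1/18)*sqrt(1 - y/(7/8)): its argument vanishes at y = 7/8, a square-root branch point, modulus 7/8.
The radius of convergence is the smallest modulus among the singular points: 1/11.
The branch term is analytic at -1/11 and contributes nothing to the residue; only the rational part matters.
At the order-1 pole -1/11 set g(y) = (y - (-1/11))*(rational part) = 37*y/12 - 13/40.
Simple pole: residue = g(a) at a = -1/11, which is -799/1320.
List the singular points by increasing real part (a conjugate pair: the negative imaginary part first).

Radius of convergence at 0: 1/11.
At -1/11: a pole of order 1; residue -799/1320.
At 7/8: an algebraic (square-root) branch point.


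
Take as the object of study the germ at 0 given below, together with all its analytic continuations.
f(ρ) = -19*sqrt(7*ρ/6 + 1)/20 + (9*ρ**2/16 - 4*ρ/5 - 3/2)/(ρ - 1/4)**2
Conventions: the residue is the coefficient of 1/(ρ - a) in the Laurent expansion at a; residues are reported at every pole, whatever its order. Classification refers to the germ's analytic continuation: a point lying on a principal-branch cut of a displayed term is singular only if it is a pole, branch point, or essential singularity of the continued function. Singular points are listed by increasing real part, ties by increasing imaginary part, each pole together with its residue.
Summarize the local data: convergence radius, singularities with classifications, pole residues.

Denominator factor (ρ - 1/4)^2: pole of order 2 at 1/4, modulus 1/4.
Branch term (-19/20)*sqrt(1 - ρ/(-6/7)): its argument vanishes at ρ = -6/7, a square-root branch point, modulus 6/7.
The radius of convergence is the smallest modulus among the singular points: 1/4.
The branch term is analytic at 1/4 and contributes nothing to the residue; only the rational part matters.
At the order-2 pole 1/4 set g(ρ) = (ρ - (1/4))^2*(rational part) = 9*ρ**2/16 - 4*ρ/5 - 3/2.
Order-2 pole: residue = g'(a); g'(1/4) = -83/160, so the residue is -83/160.
List the singular points by increasing real part (a conjugate pair: the negative imaginary part first).

Radius of convergence at 0: 1/4.
At -6/7: an algebraic (square-root) branch point.
At 1/4: a pole of order 2; residue -83/160.


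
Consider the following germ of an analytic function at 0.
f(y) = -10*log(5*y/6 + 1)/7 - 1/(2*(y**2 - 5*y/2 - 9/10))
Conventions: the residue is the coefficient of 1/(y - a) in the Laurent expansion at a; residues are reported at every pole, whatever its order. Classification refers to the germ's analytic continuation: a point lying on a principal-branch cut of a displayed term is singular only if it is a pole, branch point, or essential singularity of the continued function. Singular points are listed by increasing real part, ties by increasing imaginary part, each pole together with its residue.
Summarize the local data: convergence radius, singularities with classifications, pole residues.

Denominator factor (y**2 - 5*y/2 - 9/10): discriminant 197/20, real irrational roots 5/4 + (1/20)*sqrt(985) and 5/4 - (1/20)*sqrt(985); poles of order 1, moduli 5/4 + (1/20)*sqrt(985) and -5/4 + (1/20)*sqrt(985).
Branch term (-10/7)*log(1 - y/(-6/5)): its argument vanishes at y = -6/5, a logarithmic branch point, modulus 6/5.
The radius of convergence is the smallest modulus among the singular points: -5/4 + (1/20)*sqrt(985).
The branch term is analytic at 5/4 - (1/20)*sqrt(985) and contributes nothing to the residue; only the rational part matters.
The factor y**2 - 5*y/2 - 9/10 splits as (y - a)(y - a') with a = 5/4 - (1/20)*sqrt(985), a' = 5/4 + (1/20)*sqrt(985). At the order-1 pole a set g(y) = (y - a)*(rational part) = [-1/2] / (y - a').
Simple pole: residue = g(a) at a = 5/4 - (1/20)*sqrt(985), which is (1/197)*sqrt(985).
The branch term is analytic at 5/4 + (1/20)*sqrt(985) and contributes nothing to the residue; only the rational part matters.
The factor y**2 - 5*y/2 - 9/10 splits as (y - a)(y - a') with a = 5/4 + (1/20)*sqrt(985), a' = 5/4 - (1/20)*sqrt(985). At the order-1 pole a set g(y) = (y - a)*(rational part) = [-1/2] / (y - a').
Simple pole: residue = g(a) at a = 5/4 + (1/20)*sqrt(985), which is -(1/197)*sqrt(985).
List the singular points by increasing real part (a conjugate pair: the negative imaginary part first).

Radius of convergence at 0: -5/4 + (1/20)*sqrt(985).
At -6/5: a logarithmic branch point.
At 5/4 - (1/20)*sqrt(985): a pole of order 1; residue (1/197)*sqrt(985).
At 5/4 + (1/20)*sqrt(985): a pole of order 1; residue -(1/197)*sqrt(985).


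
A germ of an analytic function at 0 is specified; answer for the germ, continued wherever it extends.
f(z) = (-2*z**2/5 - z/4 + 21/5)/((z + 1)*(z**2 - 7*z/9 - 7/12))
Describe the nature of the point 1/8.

Denominator factors: z**2 - 7*z/9 - 7/12 = -383/576 at z = 1/8; z + 1 = 9/8 at z = 1/8 — none vanishes.
So the germ continues analytically to 1/8.

The point is a regular point.


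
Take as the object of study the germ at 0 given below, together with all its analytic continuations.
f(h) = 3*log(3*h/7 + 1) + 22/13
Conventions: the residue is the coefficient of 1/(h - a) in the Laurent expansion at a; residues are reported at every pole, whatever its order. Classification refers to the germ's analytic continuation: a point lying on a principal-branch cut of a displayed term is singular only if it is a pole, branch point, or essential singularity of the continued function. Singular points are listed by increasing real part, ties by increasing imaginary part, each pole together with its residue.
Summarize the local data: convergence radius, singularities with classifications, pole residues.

Radius of convergence at 0: 7/3.
At -7/3: a logarithmic branch point.

Branch term (3)*log(1 - h/(-7/3)): its argument vanishes at h = -7/3, a logarithmic branch point, modulus 7/3.
The radius of convergence is the smallest modulus among the singular points: 7/3.
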